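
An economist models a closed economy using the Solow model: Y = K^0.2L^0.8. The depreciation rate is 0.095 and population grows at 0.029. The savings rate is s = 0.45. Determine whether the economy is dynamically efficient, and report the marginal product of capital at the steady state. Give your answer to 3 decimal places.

n + δ = 0.029 + 0.095 = 0.124.
Steady-state k*: s·k^0.2 = 0.124·k gives k* = (0.45/0.124)^(1/0.8) ≈ 5.0089.
MPK = 0.2·5.0089^(-0.8) ≈ 0.0551.
MPK < n+δ = 0.124, so the economy is dynamically inefficient (over-saving).

dynamically inefficient; MPK ≈ 0.055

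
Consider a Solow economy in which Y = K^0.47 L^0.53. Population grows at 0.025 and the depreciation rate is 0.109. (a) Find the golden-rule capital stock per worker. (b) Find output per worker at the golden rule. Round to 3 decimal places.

n + δ = 0.025 + 0.109 = 0.134.
Maximizing c = f(k) − (n+δ)·k gives f'(k) = n+δ, i.e. 0.47·k^(0.47−1) = 0.134, so k_gold = (0.47/0.134)^(1/0.53) ≈ 10.6731.
y_gold = 10.6731^0.47 ≈ 3.0430.

(a) k_gold ≈ 10.673; (b) y_gold ≈ 3.043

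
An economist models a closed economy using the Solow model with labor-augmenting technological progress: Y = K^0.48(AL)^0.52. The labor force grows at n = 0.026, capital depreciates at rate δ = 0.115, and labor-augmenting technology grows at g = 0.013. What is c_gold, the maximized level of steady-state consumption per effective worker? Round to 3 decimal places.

Break-even investment rate: n + g + δ = 0.026 + 0.013 + 0.115 = 0.154.
Setting f'(k) = n+g+δ gives 0.48·k^(0.48−1) = 0.154, hence k_gold = (0.48/0.154)^(1/0.52) ≈ 8.9015.
y_gold = 8.9015^0.48 ≈ 2.8559.
c_gold = y_gold − (n+g+δ)·k_gold = 2.8559 − 0.154·8.9015 ≈ 1.4851.

c_gold ≈ 1.485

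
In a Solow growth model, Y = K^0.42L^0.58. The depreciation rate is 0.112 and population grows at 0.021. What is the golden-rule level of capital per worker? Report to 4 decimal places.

Break-even investment rate: n + δ = 0.021 + 0.112 = 0.133.
Maximizing c = f(k) − (n+δ)·k gives f'(k) = n+δ, i.e. 0.42·k^(0.42−1) = 0.133, so k_gold = (0.42/0.133)^(1/0.58) ≈ 7.2616.

k_gold ≈ 7.2616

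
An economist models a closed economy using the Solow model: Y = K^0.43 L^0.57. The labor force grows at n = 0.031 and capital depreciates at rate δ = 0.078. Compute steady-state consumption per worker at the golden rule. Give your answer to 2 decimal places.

c_gold ≈ 1.61

Break-even investment rate: n + δ = 0.031 + 0.078 = 0.109.
At the golden rule the marginal product of capital equals n+δ: 0.43·k^(0.43−1) = 0.109. Solving, k_gold = (0.43/0.109)^(1/0.57) ≈ 11.1093.
y_gold = 11.1093^0.43 ≈ 2.8161.
c_gold = y_gold − (n+δ)·k_gold = 2.8161 − 0.109·11.1093 ≈ 1.6052.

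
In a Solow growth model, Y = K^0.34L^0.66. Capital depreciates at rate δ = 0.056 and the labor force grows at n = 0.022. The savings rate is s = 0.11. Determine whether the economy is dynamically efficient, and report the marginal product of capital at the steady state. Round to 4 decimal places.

dynamically efficient; MPK ≈ 0.2411

Break-even investment rate: n + δ = 0.022 + 0.056 = 0.078.
Steady-state k*: s·k^0.34 = 0.078·k gives k* = (0.11/0.078)^(1/0.66) ≈ 1.6835.
MPK = 0.34·1.6835^(-0.66) ≈ 0.2411.
MPK > n+δ = 0.078, so the economy is dynamically efficient (under-saving).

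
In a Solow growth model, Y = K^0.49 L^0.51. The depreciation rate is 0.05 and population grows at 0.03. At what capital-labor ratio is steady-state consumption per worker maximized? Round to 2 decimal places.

k_gold ≈ 34.94

Capital per worker breaks even when investment replaces (n + δ)·k; here n + δ = 0.08.
At the golden rule the marginal product of capital equals n+δ: 0.49·k^(0.49−1) = 0.08. Solving, k_gold = (0.49/0.08)^(1/0.51) ≈ 34.9418.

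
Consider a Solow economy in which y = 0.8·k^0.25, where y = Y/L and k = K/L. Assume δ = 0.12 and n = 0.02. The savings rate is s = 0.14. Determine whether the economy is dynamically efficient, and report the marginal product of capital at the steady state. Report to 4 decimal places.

dynamically efficient; MPK ≈ 0.2500

Capital per worker breaks even when investment replaces (n + δ)·k; here n + δ = 0.14.
Steady-state k*: s·A·k^0.25 = 0.14·k gives k* = (0.14·0.8/0.14)^(1/0.75) ≈ 0.7427.
MPK = 0.25·0.8·0.7427^(-0.75) ≈ 0.2500.
MPK > n+δ = 0.14, so the economy is dynamically efficient (under-saving).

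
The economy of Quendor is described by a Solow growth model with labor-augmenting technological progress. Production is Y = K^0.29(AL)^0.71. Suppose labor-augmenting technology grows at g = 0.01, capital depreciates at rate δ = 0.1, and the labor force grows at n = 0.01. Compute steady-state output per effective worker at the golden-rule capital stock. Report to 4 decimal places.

Break-even investment rate: n + g + δ = 0.01 + 0.01 + 0.1 = 0.12.
Setting f'(k) = n+g+δ gives 0.29·k^(0.29−1) = 0.12, hence k_gold = (0.29/0.12)^(1/0.71) ≈ 3.4653.
Output: y_gold = k_gold^0.29 = 3.4653^0.29 ≈ 1.4339.

y_gold ≈ 1.4339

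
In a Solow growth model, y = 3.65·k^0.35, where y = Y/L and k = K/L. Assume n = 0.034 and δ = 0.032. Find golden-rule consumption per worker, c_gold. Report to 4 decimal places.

Break-even investment rate: n + δ = 0.034 + 0.032 = 0.066.
Setting f'(k) = n+δ gives 0.35·3.65·k^(0.35−1) = 0.066, hence k_gold = (0.35·3.65/0.066)^(1/0.65) ≈ 95.4374.
y_gold = 3.65·95.4374^0.35 ≈ 17.9968.
c_gold = y_gold − (n+δ)·k_gold = 17.9968 − 0.066·95.4374 ≈ 11.6979.

c_gold ≈ 11.6979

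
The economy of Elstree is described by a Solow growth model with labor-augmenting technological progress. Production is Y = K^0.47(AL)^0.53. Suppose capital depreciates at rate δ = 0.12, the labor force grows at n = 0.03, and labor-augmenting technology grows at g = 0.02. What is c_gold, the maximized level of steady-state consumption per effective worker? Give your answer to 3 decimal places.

Break-even investment rate: n + g + δ = 0.03 + 0.02 + 0.12 = 0.17.
Setting f'(k) = n+g+δ gives 0.47·k^(0.47−1) = 0.17, hence k_gold = (0.47/0.17)^(1/0.53) ≈ 6.8124.
y_gold = 6.8124^0.47 ≈ 2.4641.
c_gold = y_gold − (n+g+δ)·k_gold = 2.4641 − 0.17·6.8124 ≈ 1.3060.

c_gold ≈ 1.306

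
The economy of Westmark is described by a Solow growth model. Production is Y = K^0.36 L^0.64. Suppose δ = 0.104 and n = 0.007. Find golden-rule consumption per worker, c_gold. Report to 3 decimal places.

c_gold ≈ 1.241

The effective depreciation rate is n + δ = 0.007 + 0.104 = 0.111.
Maximizing c = f(k) − (n+δ)·k gives f'(k) = n+δ, i.e. 0.36·k^(0.36−1) = 0.111, so k_gold = (0.36/0.111)^(1/0.64) ≈ 6.2865.
y_gold = 6.2865^0.36 ≈ 1.9383.
c_gold = y_gold − (n+δ)·k_gold = 1.9383 − 0.111·6.2865 ≈ 1.2405.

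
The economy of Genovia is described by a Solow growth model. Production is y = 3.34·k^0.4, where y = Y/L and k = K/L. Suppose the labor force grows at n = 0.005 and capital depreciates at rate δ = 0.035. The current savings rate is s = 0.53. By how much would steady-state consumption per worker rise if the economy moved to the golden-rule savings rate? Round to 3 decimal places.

Δc ≈ 1.143

Capital per worker breaks even when investment replaces (n + δ)·k; here n + δ = 0.04.
Current steady state (s = 0.53): k* = (0.53·3.34/0.04)^(1/0.6) ≈ 553.6950, y* = 3.34·553.6950^0.4 ≈ 41.7883, c* = (1−0.53)·41.7883 ≈ 19.6405.
Setting f'(k) = n+δ gives 0.4·3.34·k^(0.4−1) = 0.04, hence k_gold = (0.4·3.34/0.04)^(1/0.6) ≈ 346.3997.
y_gold = 3.34·346.3997^0.4 ≈ 34.6400, c_gold = y_gold − 0.04·k_gold ≈ 20.7840.
Gain: Δc = 20.7840 − 19.6405 ≈ 1.1435.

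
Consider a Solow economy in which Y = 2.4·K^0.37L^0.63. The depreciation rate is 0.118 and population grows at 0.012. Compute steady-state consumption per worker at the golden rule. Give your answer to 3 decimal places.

c_gold ≈ 4.673

Break-even investment rate: n + δ = 0.012 + 0.118 = 0.13.
Setting f'(k) = n+δ gives 0.37·2.4·k^(0.37−1) = 0.13, hence k_gold = (0.37·2.4/0.13)^(1/0.63) ≈ 21.1132.
y_gold = 2.4·21.1132^0.37 ≈ 7.4182.
c_gold = y_gold − (n+δ)·k_gold = 7.4182 − 0.13·21.1132 ≈ 4.6734.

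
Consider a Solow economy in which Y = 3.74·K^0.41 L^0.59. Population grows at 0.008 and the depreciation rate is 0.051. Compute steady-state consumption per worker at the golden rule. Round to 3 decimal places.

c_gold ≈ 21.227

The effective depreciation rate is n + δ = 0.008 + 0.051 = 0.059.
At the golden rule the marginal product of capital equals n+δ: 0.41·3.74·k^(0.41−1) = 0.059. Solving, k_gold = (0.41·3.74/0.059)^(1/0.59) ≈ 250.0184.
y_gold = 3.74·250.0184^0.41 ≈ 35.9783.
c_gold = y_gold − (n+δ)·k_gold = 35.9783 − 0.059·250.0184 ≈ 21.2272.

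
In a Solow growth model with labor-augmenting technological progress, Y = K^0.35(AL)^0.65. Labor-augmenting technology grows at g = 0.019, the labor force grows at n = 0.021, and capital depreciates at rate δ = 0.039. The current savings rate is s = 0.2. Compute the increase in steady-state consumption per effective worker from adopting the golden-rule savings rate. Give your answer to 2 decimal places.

Δc ≈ 0.13

n + g + δ = 0.021 + 0.019 + 0.039 = 0.079.
Current steady state (s = 0.2): k* = (0.2/0.079)^(1/0.65) ≈ 4.1746, y* = 4.1746^0.35 ≈ 1.6490, c* = (1−0.2)·1.6490 ≈ 1.3192.
At the golden rule the marginal product of capital equals n+g+δ: 0.35·k^(0.35−1) = 0.079. Solving, k_gold = (0.35/0.079)^(1/0.65) ≈ 9.8747.
y_gold = 9.8747^0.35 ≈ 2.2289, c_gold = y_gold − 0.079·k_gold ≈ 1.4488.
Gain: Δc = 1.4488 − 1.3192 ≈ 0.1296.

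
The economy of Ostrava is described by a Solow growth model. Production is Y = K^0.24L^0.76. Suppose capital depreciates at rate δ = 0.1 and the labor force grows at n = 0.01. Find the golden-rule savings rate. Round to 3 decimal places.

s_gold = 0.240

The effective depreciation rate is n + δ = 0.01 + 0.1 = 0.11.
At the golden rule MPK = n+δ, and in any Cobb-Douglas steady state s = (n+δ)·k/y = MPK·k/y = capital's share 0.24.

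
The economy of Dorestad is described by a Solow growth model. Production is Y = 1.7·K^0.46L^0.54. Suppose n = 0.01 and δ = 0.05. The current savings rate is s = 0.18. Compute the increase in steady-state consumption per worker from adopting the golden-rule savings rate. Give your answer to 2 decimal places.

n + δ = 0.01 + 0.05 = 0.06.
Current steady state (s = 0.18): k* = (0.18·1.7/0.06)^(1/0.54) ≈ 20.4322, y* = 1.7·20.4322^0.46 ≈ 6.8107, c* = (1−0.18)·6.8107 ≈ 5.5848.
At the golden rule the marginal product of capital equals n+δ: 0.46·1.7·k^(0.46−1) = 0.06. Solving, k_gold = (0.46·1.7/0.06)^(1/0.54) ≈ 116.1228.
y_gold = 1.7·116.1228^0.46 ≈ 15.1465, c_gold = y_gold − 0.06·k_gold ≈ 8.1791.
Gain: Δc = 8.1791 − 5.5848 ≈ 2.5943.

Δc ≈ 2.59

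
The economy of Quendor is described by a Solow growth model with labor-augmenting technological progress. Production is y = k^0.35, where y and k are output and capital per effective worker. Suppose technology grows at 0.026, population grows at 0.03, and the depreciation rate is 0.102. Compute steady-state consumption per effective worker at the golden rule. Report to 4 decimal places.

c_gold ≈ 0.9975

n + g + δ = 0.03 + 0.026 + 0.102 = 0.158.
Golden rule sets MPK = n+g+δ: 0.35·k^(0.35−1) = 0.158, so k_gold = (0.35/0.158)^(1/0.65) ≈ 3.3994.
y_gold = 3.3994^0.35 ≈ 1.5346.
c_gold = y_gold − (n+g+δ)·k_gold = 1.5346 − 0.158·3.3994 ≈ 0.9975.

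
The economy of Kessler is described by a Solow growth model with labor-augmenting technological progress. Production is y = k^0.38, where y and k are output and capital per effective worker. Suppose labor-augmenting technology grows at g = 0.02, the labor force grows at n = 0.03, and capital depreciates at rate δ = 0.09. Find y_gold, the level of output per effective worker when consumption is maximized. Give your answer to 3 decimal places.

y_gold ≈ 1.844

n + g + δ = 0.03 + 0.02 + 0.09 = 0.14.
Setting f'(k) = n+g+δ gives 0.38·k^(0.38−1) = 0.14, hence k_gold = (0.38/0.14)^(1/0.62) ≈ 5.0055.
Output: y_gold = k_gold^0.38 = 5.0055^0.38 ≈ 1.8441.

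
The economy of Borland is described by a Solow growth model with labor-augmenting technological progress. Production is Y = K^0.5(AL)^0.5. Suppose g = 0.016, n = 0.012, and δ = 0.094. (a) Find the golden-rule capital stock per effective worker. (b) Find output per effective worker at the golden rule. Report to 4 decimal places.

Capital per effective worker breaks even when investment replaces (n + g + δ)·k; here n + g + δ = 0.122.
Maximizing c = f(k) − (n+g+δ)·k gives f'(k) = n+g+δ, i.e. 0.5·k^(0.5−1) = 0.122, so k_gold = (0.5/0.122)^(1/0.5) ≈ 16.7966.
y_gold = 16.7966^0.5 ≈ 4.0984.

(a) k_gold ≈ 16.7966; (b) y_gold ≈ 4.0984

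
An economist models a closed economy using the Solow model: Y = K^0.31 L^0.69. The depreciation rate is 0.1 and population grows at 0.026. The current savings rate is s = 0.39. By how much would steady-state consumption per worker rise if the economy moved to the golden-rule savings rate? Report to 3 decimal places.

Capital per worker breaks even when investment replaces (n + δ)·k; here n + δ = 0.126.
Current steady state (s = 0.39): k* = (0.39/0.126)^(1/0.69) ≈ 5.1422, y* = 5.1422^0.31 ≈ 1.6613, c* = (1−0.39)·1.6613 ≈ 1.0134.
Golden rule sets MPK = n+δ: 0.31·k^(0.31−1) = 0.126, so k_gold = (0.31/0.126)^(1/0.69) ≈ 3.6868.
y_gold = 3.6868^0.31 ≈ 1.4985, c_gold = y_gold − 0.126·k_gold ≈ 1.0340.
Gain: Δc = 1.0340 − 1.0134 ≈ 0.0206.

Δc ≈ 0.021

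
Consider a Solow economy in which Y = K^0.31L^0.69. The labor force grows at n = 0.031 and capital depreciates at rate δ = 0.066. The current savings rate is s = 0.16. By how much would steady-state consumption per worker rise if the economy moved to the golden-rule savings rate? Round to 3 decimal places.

Δc ≈ 0.111

The effective depreciation rate is n + δ = 0.031 + 0.066 = 0.097.
Current steady state (s = 0.16): k* = (0.16/0.097)^(1/0.69) ≈ 2.0654, y* = 2.0654^0.31 ≈ 1.2521, c* = (1−0.16)·1.2521 ≈ 1.0518.
Setting f'(k) = n+δ gives 0.31·k^(0.31−1) = 0.097, hence k_gold = (0.31/0.097)^(1/0.69) ≈ 5.3863.
y_gold = 5.3863^0.31 ≈ 1.6854, c_gold = y_gold − 0.097·k_gold ≈ 1.1629.
Gain: Δc = 1.1629 − 1.0518 ≈ 0.1111.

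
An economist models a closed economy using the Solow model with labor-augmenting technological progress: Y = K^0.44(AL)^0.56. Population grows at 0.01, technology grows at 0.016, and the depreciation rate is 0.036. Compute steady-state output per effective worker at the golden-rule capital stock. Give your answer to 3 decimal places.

y_gold ≈ 4.663

The effective depreciation rate is n + g + δ = 0.01 + 0.016 + 0.036 = 0.062.
At the golden rule the marginal product of capital equals n+g+δ: 0.44·k^(0.44−1) = 0.062. Solving, k_gold = (0.44/0.062)^(1/0.56) ≈ 33.0942.
Output: y_gold = k_gold^0.44 = 33.0942^0.44 ≈ 4.6633.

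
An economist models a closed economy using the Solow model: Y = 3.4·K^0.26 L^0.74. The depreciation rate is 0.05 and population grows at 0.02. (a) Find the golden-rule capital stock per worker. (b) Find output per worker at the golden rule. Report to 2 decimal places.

(a) k_gold ≈ 30.78; (b) y_gold ≈ 8.29

n + δ = 0.02 + 0.05 = 0.07.
Maximizing c = f(k) − (n+δ)·k gives f'(k) = n+δ, i.e. 0.26·3.4·k^(0.26−1) = 0.07, so k_gold = (0.26·3.4/0.07)^(1/0.74) ≈ 30.7834.
y_gold = 3.4·30.7834^0.26 ≈ 8.2878.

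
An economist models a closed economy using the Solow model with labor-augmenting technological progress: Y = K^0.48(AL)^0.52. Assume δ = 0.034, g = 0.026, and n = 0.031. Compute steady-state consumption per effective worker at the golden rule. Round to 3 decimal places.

Capital per effective worker breaks even when investment replaces (n + g + δ)·k; here n + g + δ = 0.091.
At the golden rule the marginal product of capital equals n+g+δ: 0.48·k^(0.48−1) = 0.091. Solving, k_gold = (0.48/0.091)^(1/0.52) ≈ 24.4819.
y_gold = 24.4819^0.48 ≈ 4.6414.
c_gold = y_gold − (n+g+δ)·k_gold = 4.6414 − 0.091·24.4819 ≈ 2.4135.

c_gold ≈ 2.414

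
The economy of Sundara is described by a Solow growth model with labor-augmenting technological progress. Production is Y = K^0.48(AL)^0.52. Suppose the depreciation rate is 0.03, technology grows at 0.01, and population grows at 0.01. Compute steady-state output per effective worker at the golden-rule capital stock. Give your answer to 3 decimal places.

y_gold ≈ 8.067

n + g + δ = 0.01 + 0.01 + 0.03 = 0.05.
Setting f'(k) = n+g+δ gives 0.48·k^(0.48−1) = 0.05, hence k_gold = (0.48/0.05)^(1/0.52) ≈ 77.4432.
Output: y_gold = k_gold^0.48 = 77.4432^0.48 ≈ 8.0670.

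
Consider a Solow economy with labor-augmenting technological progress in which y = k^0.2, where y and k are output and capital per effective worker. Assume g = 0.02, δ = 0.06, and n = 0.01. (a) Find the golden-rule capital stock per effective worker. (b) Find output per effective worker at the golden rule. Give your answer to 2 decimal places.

(a) k_gold ≈ 2.71; (b) y_gold ≈ 1.22

Break-even investment rate: n + g + δ = 0.01 + 0.02 + 0.06 = 0.09.
Maximizing c = f(k) − (n+g+δ)·k gives f'(k) = n+g+δ, i.e. 0.2·k^(0.2−1) = 0.09, so k_gold = (0.2/0.09)^(1/0.8) ≈ 2.7132.
y_gold = 2.7132^0.2 ≈ 1.2209.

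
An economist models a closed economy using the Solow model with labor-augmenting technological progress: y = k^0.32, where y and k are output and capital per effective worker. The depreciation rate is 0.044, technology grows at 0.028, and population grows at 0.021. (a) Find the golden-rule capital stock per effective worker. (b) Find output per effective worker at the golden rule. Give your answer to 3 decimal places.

n + g + δ = 0.021 + 0.028 + 0.044 = 0.093.
Maximizing c = f(k) − (n+g+δ)·k gives f'(k) = n+g+δ, i.e. 0.32·k^(0.32−1) = 0.093, so k_gold = (0.32/0.093)^(1/0.68) ≈ 6.1548.
y_gold = 6.1548^0.32 ≈ 1.7887.

(a) k_gold ≈ 6.155; (b) y_gold ≈ 1.789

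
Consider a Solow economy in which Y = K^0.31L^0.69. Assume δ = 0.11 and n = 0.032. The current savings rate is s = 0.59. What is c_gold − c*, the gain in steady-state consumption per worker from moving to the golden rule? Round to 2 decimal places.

Capital per worker breaks even when investment replaces (n + δ)·k; here n + δ = 0.142.
Current steady state (s = 0.59): k* = (0.59/0.142)^(1/0.69) ≈ 7.8790, y* = 7.8790^0.31 ≈ 1.8963, c* = (1−0.59)·1.8963 ≈ 0.7775.
At the golden rule the marginal product of capital equals n+δ: 0.31·k^(0.31−1) = 0.142. Solving, k_gold = (0.31/0.142)^(1/0.69) ≈ 3.1003.
y_gold = 3.1003^0.31 ≈ 1.4202, c_gold = y_gold − 0.142·k_gold ≈ 0.9799.
Gain: Δc = 0.9799 − 0.7775 ≈ 0.2024.

Δc ≈ 0.20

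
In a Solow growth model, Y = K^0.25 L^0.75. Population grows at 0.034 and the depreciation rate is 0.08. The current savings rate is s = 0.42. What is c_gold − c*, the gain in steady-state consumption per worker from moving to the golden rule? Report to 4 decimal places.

Break-even investment rate: n + δ = 0.034 + 0.08 = 0.114.
Current steady state (s = 0.42): k* = (0.42/0.114)^(1/0.75) ≈ 5.6902, y* = 5.6902^0.25 ≈ 1.5445, c* = (1−0.42)·1.5445 ≈ 0.8958.
Setting f'(k) = n+δ gives 0.25·k^(0.25−1) = 0.114, hence k_gold = (0.25/0.114)^(1/0.75) ≈ 2.8491.
y_gold = 2.8491^0.25 ≈ 1.2992, c_gold = y_gold − 0.114·k_gold ≈ 0.9744.
Gain: Δc = 0.9744 − 0.8958 ≈ 0.0786.

Δc ≈ 0.0786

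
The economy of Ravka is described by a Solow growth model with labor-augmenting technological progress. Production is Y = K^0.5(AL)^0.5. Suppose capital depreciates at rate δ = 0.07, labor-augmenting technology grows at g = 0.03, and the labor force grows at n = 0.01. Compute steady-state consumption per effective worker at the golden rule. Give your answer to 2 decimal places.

c_gold ≈ 2.27

Break-even investment rate: n + g + δ = 0.01 + 0.03 + 0.07 = 0.11.
Maximizing c = f(k) − (n+g+δ)·k gives f'(k) = n+g+δ, i.e. 0.5·k^(0.5−1) = 0.11, so k_gold = (0.5/0.11)^(1/0.5) ≈ 20.6612.
y_gold = 20.6612^0.5 ≈ 4.5455.
c_gold = y_gold − (n+g+δ)·k_gold = 4.5455 − 0.11·20.6612 ≈ 2.2727.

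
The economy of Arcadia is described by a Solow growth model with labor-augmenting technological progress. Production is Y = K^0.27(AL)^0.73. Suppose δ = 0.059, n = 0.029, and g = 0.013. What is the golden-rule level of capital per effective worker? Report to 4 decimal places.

k_gold ≈ 3.8458

The effective depreciation rate is n + g + δ = 0.029 + 0.013 + 0.059 = 0.101.
At the golden rule the marginal product of capital equals n+g+δ: 0.27·k^(0.27−1) = 0.101. Solving, k_gold = (0.27/0.101)^(1/0.73) ≈ 3.8458.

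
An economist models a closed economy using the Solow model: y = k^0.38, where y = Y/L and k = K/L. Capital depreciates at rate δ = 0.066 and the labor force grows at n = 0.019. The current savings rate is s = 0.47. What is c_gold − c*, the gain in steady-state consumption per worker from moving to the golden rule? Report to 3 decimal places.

Break-even investment rate: n + δ = 0.019 + 0.066 = 0.085.
Current steady state (s = 0.47): k* = (0.47/0.085)^(1/0.62) ≈ 15.7714, y* = 15.7714^0.38 ≈ 2.8523, c* = (1−0.47)·2.8523 ≈ 1.5117.
Maximizing c = f(k) − (n+δ)·k gives f'(k) = n+δ, i.e. 0.38·k^(0.38−1) = 0.085, so k_gold = (0.38/0.085)^(1/0.62) ≈ 11.1937.
y_gold = 11.1937^0.38 ≈ 2.5039, c_gold = y_gold − 0.085·k_gold ≈ 1.5524.
Gain: Δc = 1.5524 − 1.5117 ≈ 0.0407.

Δc ≈ 0.041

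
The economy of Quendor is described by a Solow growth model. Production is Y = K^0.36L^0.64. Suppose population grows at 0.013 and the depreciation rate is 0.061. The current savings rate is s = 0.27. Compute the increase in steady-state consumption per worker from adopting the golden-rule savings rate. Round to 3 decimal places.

The effective depreciation rate is n + δ = 0.013 + 0.061 = 0.074.
Current steady state (s = 0.27): k* = (0.27/0.074)^(1/0.64) ≈ 7.5567, y* = 7.5567^0.36 ≈ 2.0711, c* = (1−0.27)·2.0711 ≈ 1.5119.
Setting f'(k) = n+δ gives 0.36·k^(0.36−1) = 0.074, hence k_gold = (0.36/0.074)^(1/0.64) ≈ 11.8454.
y_gold = 11.8454^0.36 ≈ 2.4349, c_gold = y_gold − 0.074·k_gold ≈ 1.5583.
Gain: Δc = 1.5583 − 1.5119 ≈ 0.0464.

Δc ≈ 0.046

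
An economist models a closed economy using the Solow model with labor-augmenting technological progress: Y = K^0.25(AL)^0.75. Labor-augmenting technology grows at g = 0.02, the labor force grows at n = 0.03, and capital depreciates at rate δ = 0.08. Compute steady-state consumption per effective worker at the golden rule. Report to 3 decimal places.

Capital per effective worker breaks even when investment replaces (n + g + δ)·k; here n + g + δ = 0.13.
Golden rule sets MPK = n+g+δ: 0.25·k^(0.25−1) = 0.13, so k_gold = (0.25/0.13)^(1/0.75) ≈ 2.3915.
y_gold = 2.3915^0.25 ≈ 1.2436.
c_gold = y_gold − (n+g+δ)·k_gold = 1.2436 − 0.13·2.3915 ≈ 0.9327.

c_gold ≈ 0.933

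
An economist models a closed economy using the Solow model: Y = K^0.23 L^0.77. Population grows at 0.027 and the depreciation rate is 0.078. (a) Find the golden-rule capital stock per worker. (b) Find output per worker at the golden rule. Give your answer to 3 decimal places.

Break-even investment rate: n + δ = 0.027 + 0.078 = 0.105.
Maximizing c = f(k) − (n+δ)·k gives f'(k) = n+δ, i.e. 0.23·k^(0.23−1) = 0.105, so k_gold = (0.23/0.105)^(1/0.77) ≈ 2.7686.
y_gold = 2.7686^0.23 ≈ 1.2639.

(a) k_gold ≈ 2.769; (b) y_gold ≈ 1.264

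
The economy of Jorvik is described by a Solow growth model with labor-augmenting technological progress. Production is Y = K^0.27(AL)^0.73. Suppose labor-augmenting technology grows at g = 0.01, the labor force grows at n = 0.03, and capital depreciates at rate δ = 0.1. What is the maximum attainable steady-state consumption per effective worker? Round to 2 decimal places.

c_gold ≈ 0.93

Capital per effective worker breaks even when investment replaces (n + g + δ)·k; here n + g + δ = 0.14.
Maximizing c = f(k) − (n+g+δ)·k gives f'(k) = n+g+δ, i.e. 0.27·k^(0.27−1) = 0.14, so k_gold = (0.27/0.14)^(1/0.73) ≈ 2.4589.
y_gold = 2.4589^0.27 ≈ 1.2750.
c_gold = y_gold − (n+g+δ)·k_gold = 1.2750 − 0.14·2.4589 ≈ 0.9307.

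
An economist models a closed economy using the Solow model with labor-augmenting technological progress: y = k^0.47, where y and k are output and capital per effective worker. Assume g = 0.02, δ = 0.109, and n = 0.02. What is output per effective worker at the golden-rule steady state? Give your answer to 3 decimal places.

Break-even investment rate: n + g + δ = 0.02 + 0.02 + 0.109 = 0.149.
At the golden rule the marginal product of capital equals n+g+δ: 0.47·k^(0.47−1) = 0.149. Solving, k_gold = (0.47/0.149)^(1/0.53) ≈ 8.7366.
Output: y_gold = k_gold^0.47 = 8.7366^0.47 ≈ 2.7697.

y_gold ≈ 2.770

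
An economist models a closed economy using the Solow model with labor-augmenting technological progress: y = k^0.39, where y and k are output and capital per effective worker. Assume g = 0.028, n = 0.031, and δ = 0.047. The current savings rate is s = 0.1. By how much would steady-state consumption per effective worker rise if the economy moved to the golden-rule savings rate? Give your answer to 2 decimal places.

Capital per effective worker breaks even when investment replaces (n + g + δ)·k; here n + g + δ = 0.106.
Current steady state (s = 0.1): k* = (0.1/0.106)^(1/0.61) ≈ 0.9089, y* = 0.9089^0.39 ≈ 0.9634, c* = (1−0.1)·0.9634 ≈ 0.8671.
Setting f'(k) = n+g+δ gives 0.39·k^(0.39−1) = 0.106, hence k_gold = (0.39/0.106)^(1/0.61) ≈ 8.4620.
y_gold = 8.4620^0.39 ≈ 2.2999, c_gold = y_gold − 0.106·k_gold ≈ 1.4030.
Gain: Δc = 1.4030 − 0.8671 ≈ 0.5359.

Δc ≈ 0.54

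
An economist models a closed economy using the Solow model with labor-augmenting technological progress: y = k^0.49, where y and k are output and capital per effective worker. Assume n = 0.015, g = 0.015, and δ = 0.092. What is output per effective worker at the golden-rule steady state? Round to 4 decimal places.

y_gold ≈ 3.8033

Break-even investment rate: n + g + δ = 0.015 + 0.015 + 0.092 = 0.122.
Setting f'(k) = n+g+δ gives 0.49·k^(0.49−1) = 0.122, hence k_gold = (0.49/0.122)^(1/0.51) ≈ 15.2754.
Output: y_gold = k_gold^0.49 = 15.2754^0.49 ≈ 3.8033.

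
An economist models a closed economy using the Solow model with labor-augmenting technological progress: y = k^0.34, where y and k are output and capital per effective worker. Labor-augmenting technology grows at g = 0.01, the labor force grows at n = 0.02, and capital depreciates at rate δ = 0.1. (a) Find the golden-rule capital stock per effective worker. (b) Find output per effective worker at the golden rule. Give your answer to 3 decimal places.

(a) k_gold ≈ 4.292; (b) y_gold ≈ 1.641

Break-even investment rate: n + g + δ = 0.02 + 0.01 + 0.1 = 0.13.
At the golden rule the marginal product of capital equals n+g+δ: 0.34·k^(0.34−1) = 0.13. Solving, k_gold = (0.34/0.13)^(1/0.66) ≈ 4.2917.
y_gold = 4.2917^0.34 ≈ 1.6409.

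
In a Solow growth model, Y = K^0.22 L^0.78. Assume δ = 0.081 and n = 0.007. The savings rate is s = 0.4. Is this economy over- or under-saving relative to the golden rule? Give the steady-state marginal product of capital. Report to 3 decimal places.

Capital per worker breaks even when investment replaces (n + δ)·k; here n + δ = 0.088.
Steady-state k*: s·k^0.22 = 0.088·k gives k* = (0.4/0.088)^(1/0.78) ≈ 6.9670.
MPK = 0.22·6.9670^(-0.78) ≈ 0.0484.
MPK < n+δ = 0.088, so the economy is dynamically inefficient (over-saving).

over-saving; MPK ≈ 0.048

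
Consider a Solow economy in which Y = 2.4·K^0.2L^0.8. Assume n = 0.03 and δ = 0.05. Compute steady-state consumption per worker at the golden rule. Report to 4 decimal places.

n + δ = 0.03 + 0.05 = 0.08.
Setting f'(k) = n+δ gives 0.2·2.4·k^(0.2−1) = 0.08, hence k_gold = (0.2·2.4/0.08)^(1/0.8) ≈ 9.3905.
y_gold = 2.4·9.3905^0.2 ≈ 3.7562.
c_gold = y_gold − (n+δ)·k_gold = 3.7562 − 0.08·9.3905 ≈ 3.0050.

c_gold ≈ 3.0050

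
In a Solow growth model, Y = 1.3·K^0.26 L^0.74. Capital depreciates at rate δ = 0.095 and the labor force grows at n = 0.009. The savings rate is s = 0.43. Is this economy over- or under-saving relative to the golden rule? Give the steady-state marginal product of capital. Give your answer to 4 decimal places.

over-saving; MPK ≈ 0.0629

The effective depreciation rate is n + δ = 0.009 + 0.095 = 0.104.
Steady-state k*: s·A·k^0.26 = 0.104·k gives k* = (0.43·1.3/0.104)^(1/0.74) ≈ 9.7051.
MPK = 0.26·1.3·9.7051^(-0.74) ≈ 0.0629.
MPK < n+δ = 0.104, so the economy is dynamically inefficient (over-saving).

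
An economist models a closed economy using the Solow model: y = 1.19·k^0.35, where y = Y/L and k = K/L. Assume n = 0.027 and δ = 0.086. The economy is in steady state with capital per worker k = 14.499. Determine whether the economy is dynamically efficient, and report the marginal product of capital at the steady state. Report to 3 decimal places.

The effective depreciation rate is n + δ = 0.027 + 0.086 = 0.113.
MPK = 0.35·1.19·k^(0.35−1) = 0.35·1.19·14.499^(-0.65) ≈ 0.0732.
MPK < 0.113, so the economy is dynamically inefficient (over-saving).

dynamically inefficient; MPK ≈ 0.073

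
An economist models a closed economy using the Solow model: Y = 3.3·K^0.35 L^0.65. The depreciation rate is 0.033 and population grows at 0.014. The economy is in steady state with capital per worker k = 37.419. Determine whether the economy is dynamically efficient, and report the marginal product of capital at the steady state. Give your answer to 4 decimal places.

The effective depreciation rate is n + δ = 0.014 + 0.033 = 0.047.
MPK = 0.35·3.3·k^(0.35−1) = 0.35·3.3·37.419^(-0.65) ≈ 0.1097.
MPK > 0.047, so the economy is dynamically efficient (under-saving).

dynamically efficient; MPK ≈ 0.1097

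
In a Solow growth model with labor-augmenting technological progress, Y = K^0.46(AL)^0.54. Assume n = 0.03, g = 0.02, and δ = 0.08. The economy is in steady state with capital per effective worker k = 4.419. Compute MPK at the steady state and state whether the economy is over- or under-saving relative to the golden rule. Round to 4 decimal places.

Break-even investment rate: n + g + δ = 0.03 + 0.02 + 0.08 = 0.13.
MPK = 0.46·k^(0.46−1) = 0.46·4.419^(-0.54) ≈ 0.2062.
MPK > 0.13, so the economy is dynamically efficient (under-saving).

under-saving; MPK ≈ 0.2062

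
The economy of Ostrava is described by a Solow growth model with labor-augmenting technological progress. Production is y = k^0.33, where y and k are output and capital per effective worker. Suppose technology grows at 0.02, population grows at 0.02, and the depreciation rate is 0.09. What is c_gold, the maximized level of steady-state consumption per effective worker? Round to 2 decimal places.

The effective depreciation rate is n + g + δ = 0.02 + 0.02 + 0.09 = 0.13.
At the golden rule the marginal product of capital equals n+g+δ: 0.33·k^(0.33−1) = 0.13. Solving, k_gold = (0.33/0.13)^(1/0.67) ≈ 4.0164.
y_gold = 4.0164^0.33 ≈ 1.5822.
c_gold = y_gold − (n+g+δ)·k_gold = 1.5822 − 0.13·4.0164 ≈ 1.0601.

c_gold ≈ 1.06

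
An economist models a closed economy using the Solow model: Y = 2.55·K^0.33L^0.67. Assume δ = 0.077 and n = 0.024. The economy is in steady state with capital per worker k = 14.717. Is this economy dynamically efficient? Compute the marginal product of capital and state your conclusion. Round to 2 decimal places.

dynamically efficient; MPK ≈ 0.14

The effective depreciation rate is n + δ = 0.024 + 0.077 = 0.101.
MPK = 0.33·2.55·k^(0.33−1) = 0.33·2.55·14.717^(-0.67) ≈ 0.1389.
MPK > 0.101, so the economy is dynamically efficient (under-saving).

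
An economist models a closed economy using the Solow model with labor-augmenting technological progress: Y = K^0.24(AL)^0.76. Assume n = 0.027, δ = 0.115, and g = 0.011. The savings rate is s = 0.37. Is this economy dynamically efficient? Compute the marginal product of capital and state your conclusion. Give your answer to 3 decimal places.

dynamically inefficient; MPK ≈ 0.099

n + g + δ = 0.027 + 0.011 + 0.115 = 0.153.
Steady-state k*: s·k^0.24 = 0.153·k gives k* = (0.37/0.153)^(1/0.76) ≈ 3.1961.
MPK = 0.24·3.1961^(-0.76) ≈ 0.0992.
MPK < n+g+δ = 0.153, so the economy is dynamically inefficient (over-saving).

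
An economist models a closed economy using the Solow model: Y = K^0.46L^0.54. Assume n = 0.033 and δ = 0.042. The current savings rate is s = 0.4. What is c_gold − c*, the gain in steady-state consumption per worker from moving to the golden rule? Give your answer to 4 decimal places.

Capital per worker breaks even when investment replaces (n + δ)·k; here n + δ = 0.075.
Current steady state (s = 0.4): k* = (0.4/0.075)^(1/0.54) ≈ 22.1970, y* = 22.1970^0.46 ≈ 4.1619, c* = (1−0.4)·4.1619 ≈ 2.4972.
Golden rule sets MPK = n+δ: 0.46·k^(0.46−1) = 0.075, so k_gold = (0.46/0.075)^(1/0.54) ≈ 28.7539.
y_gold = 28.7539^0.46 ≈ 4.6881, c_gold = y_gold − 0.075·k_gold ≈ 2.5316.
Gain: Δc = 2.5316 − 2.4972 ≈ 0.0344.

Δc ≈ 0.0344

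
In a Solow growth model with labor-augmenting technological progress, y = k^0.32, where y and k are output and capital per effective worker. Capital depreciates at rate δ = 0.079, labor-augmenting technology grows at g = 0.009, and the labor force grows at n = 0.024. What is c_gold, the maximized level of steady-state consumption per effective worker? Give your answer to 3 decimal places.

c_gold ≈ 1.114

Break-even investment rate: n + g + δ = 0.024 + 0.009 + 0.079 = 0.112.
Golden rule sets MPK = n+g+δ: 0.32·k^(0.32−1) = 0.112, so k_gold = (0.32/0.112)^(1/0.68) ≈ 4.6826.
y_gold = 4.6826^0.32 ≈ 1.6389.
c_gold = y_gold − (n+g+δ)·k_gold = 1.6389 − 0.112·4.6826 ≈ 1.1145.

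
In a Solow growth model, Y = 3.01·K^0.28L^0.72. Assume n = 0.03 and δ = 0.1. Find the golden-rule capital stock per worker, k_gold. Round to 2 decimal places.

k_gold ≈ 13.41

Capital per worker breaks even when investment replaces (n + δ)·k; here n + δ = 0.13.
Maximizing c = f(k) − (n+δ)·k gives f'(k) = n+δ, i.e. 0.28·3.01·k^(0.28−1) = 0.13, so k_gold = (0.28·3.01/0.13)^(1/0.72) ≈ 13.4114.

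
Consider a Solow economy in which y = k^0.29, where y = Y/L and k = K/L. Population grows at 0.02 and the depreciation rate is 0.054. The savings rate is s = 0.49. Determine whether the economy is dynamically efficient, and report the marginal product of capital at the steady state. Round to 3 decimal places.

dynamically inefficient; MPK ≈ 0.044

Capital per worker breaks even when investment replaces (n + δ)·k; here n + δ = 0.074.
Steady-state k*: s·k^0.29 = 0.074·k gives k* = (0.49/0.074)^(1/0.71) ≈ 14.3314.
MPK = 0.29·14.3314^(-0.71) ≈ 0.0438.
MPK < n+δ = 0.074, so the economy is dynamically inefficient (over-saving).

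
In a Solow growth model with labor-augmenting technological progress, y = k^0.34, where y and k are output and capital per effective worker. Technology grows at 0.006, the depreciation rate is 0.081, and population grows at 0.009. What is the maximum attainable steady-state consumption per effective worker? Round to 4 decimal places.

Capital per effective worker breaks even when investment replaces (n + g + δ)·k; here n + g + δ = 0.096.
Maximizing c = f(k) − (n+g+δ)·k gives f'(k) = n+g+δ, i.e. 0.34·k^(0.34−1) = 0.096, so k_gold = (0.34/0.096)^(1/0.66) ≈ 6.7941.
y_gold = 6.7941^0.34 ≈ 1.9183.
c_gold = y_gold − (n+g+δ)·k_gold = 1.9183 − 0.096·6.7941 ≈ 1.2661.

c_gold ≈ 1.2661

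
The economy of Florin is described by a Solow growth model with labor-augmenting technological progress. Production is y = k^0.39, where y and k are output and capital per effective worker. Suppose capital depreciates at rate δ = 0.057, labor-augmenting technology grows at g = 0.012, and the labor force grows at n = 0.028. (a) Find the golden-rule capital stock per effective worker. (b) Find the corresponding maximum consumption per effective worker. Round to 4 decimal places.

Capital per effective worker breaks even when investment replaces (n + g + δ)·k; here n + g + δ = 0.097.
Golden rule sets MPK = n+g+δ: 0.39·k^(0.39−1) = 0.097, so k_gold = (0.39/0.097)^(1/0.61) ≈ 9.7869.
y_gold = 9.7869^0.39 ≈ 2.4342; c_gold = y_gold − 0.097·k_gold ≈ 1.4848.

(a) k_gold ≈ 9.7869; (b) c_gold ≈ 1.4848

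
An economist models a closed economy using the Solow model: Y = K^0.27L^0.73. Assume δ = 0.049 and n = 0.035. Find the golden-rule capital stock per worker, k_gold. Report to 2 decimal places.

Capital per worker breaks even when investment replaces (n + δ)·k; here n + δ = 0.084.
Setting f'(k) = n+δ gives 0.27·k^(0.27−1) = 0.084, hence k_gold = (0.27/0.084)^(1/0.73) ≈ 4.9504.

k_gold ≈ 4.95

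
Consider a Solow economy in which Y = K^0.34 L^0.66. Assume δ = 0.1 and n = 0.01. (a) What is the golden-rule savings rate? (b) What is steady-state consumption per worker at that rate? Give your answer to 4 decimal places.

The effective depreciation rate is n + δ = 0.01 + 0.1 = 0.11.
For Cobb-Douglas, s_gold equals capital's share: s_gold = 0.34.
Setting f'(k) = n+δ gives 0.34·k^(0.34−1) = 0.11, hence k_gold = (0.34/0.11)^(1/0.66) ≈ 5.5278.
y_gold = 5.5278^0.34 ≈ 1.7884; c_gold = (1−0.34)·y_gold ≈ 1.1804.

(a) s_gold = 0.3400; (b) c_gold ≈ 1.1804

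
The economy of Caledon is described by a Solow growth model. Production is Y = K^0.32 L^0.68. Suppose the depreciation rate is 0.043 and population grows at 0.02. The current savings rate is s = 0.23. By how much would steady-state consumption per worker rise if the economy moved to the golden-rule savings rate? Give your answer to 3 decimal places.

Capital per worker breaks even when investment replaces (n + δ)·k; here n + δ = 0.063.
Current steady state (s = 0.23): k* = (0.23/0.063)^(1/0.68) ≈ 6.7149, y* = 6.7149^0.32 ≈ 1.8393, c* = (1−0.23)·1.8393 ≈ 1.4163.
Maximizing c = f(k) − (n+δ)·k gives f'(k) = n+δ, i.e. 0.32·k^(0.32−1) = 0.063, so k_gold = (0.32/0.063)^(1/0.68) ≈ 10.9133.
y_gold = 10.9133^0.32 ≈ 2.1486, c_gold = y_gold − 0.063·k_gold ≈ 1.4610.
Gain: Δc = 1.4610 − 1.4163 ≈ 0.0448.

Δc ≈ 0.045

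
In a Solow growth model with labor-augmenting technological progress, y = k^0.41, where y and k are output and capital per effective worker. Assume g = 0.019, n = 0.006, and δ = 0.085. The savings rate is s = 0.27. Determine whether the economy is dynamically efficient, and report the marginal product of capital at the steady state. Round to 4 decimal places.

The effective depreciation rate is n + g + δ = 0.006 + 0.019 + 0.085 = 0.11.
Steady-state k*: s·k^0.41 = 0.11·k gives k* = (0.27/0.11)^(1/0.59) ≈ 4.5811.
MPK = 0.41·4.5811^(-0.59) ≈ 0.1670.
MPK > n+g+δ = 0.11, so the economy is dynamically efficient (under-saving).

dynamically efficient; MPK ≈ 0.1670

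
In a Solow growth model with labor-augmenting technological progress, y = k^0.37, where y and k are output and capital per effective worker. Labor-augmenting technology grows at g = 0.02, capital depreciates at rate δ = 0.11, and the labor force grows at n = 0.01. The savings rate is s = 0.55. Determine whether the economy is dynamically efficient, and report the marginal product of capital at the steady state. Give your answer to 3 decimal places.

dynamically inefficient; MPK ≈ 0.094

Break-even investment rate: n + g + δ = 0.01 + 0.02 + 0.11 = 0.14.
Steady-state k*: s·k^0.37 = 0.14·k gives k* = (0.55/0.14)^(1/0.63) ≈ 8.7746.
MPK = 0.37·8.7746^(-0.63) ≈ 0.0942.
MPK < n+g+δ = 0.14, so the economy is dynamically inefficient (over-saving).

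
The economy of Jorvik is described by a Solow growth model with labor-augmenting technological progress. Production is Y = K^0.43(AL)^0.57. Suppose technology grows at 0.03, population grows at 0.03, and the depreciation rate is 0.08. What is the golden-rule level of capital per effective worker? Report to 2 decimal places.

The effective depreciation rate is n + g + δ = 0.03 + 0.03 + 0.08 = 0.14.
Maximizing c = f(k) − (n+g+δ)·k gives f'(k) = n+g+δ, i.e. 0.43·k^(0.43−1) = 0.14, so k_gold = (0.43/0.14)^(1/0.57) ≈ 7.1612.

k_gold ≈ 7.16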